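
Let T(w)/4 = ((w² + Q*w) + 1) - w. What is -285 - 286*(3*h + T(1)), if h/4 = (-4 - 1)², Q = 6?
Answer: -94093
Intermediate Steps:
T(w) = 4 + 4*w² + 20*w (T(w) = 4*(((w² + 6*w) + 1) - w) = 4*((1 + w² + 6*w) - w) = 4*(1 + w² + 5*w) = 4 + 4*w² + 20*w)
h = 100 (h = 4*(-4 - 1)² = 4*(-5)² = 4*25 = 100)
-285 - 286*(3*h + T(1)) = -285 - 286*(3*100 + (4 + 4*1² + 20*1)) = -285 - 286*(300 + (4 + 4*1 + 20)) = -285 - 286*(300 + (4 + 4 + 20)) = -285 - 286*(300 + 28) = -285 - 286*328 = -285 - 93808 = -94093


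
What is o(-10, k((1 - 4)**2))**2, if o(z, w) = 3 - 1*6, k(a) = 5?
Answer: 9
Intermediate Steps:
o(z, w) = -3 (o(z, w) = 3 - 6 = -3)
o(-10, k((1 - 4)**2))**2 = (-3)**2 = 9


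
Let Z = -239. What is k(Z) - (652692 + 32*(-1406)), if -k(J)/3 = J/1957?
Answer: -1189268183/1957 ≈ -6.0770e+5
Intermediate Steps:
k(J) = -3*J/1957
k(Z) - (652692 + 32*(-1406)) = -3/1957*(-239) - (652692 + 32*(-1406)) = 717/1957 - (652692 - 44992) = 717/1957 - 1*607700 = 717/1957 - 607700 = -1189268183/1957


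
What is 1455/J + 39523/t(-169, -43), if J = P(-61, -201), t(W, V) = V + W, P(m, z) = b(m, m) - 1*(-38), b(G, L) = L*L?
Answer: -49419499/265636 ≈ -186.04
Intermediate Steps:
b(G, L) = L**2
P(m, z) = 38 + m**2 (P(m, z) = m**2 - 1*(-38) = m**2 + 38 = 38 + m**2)
J = 3759 (J = 38 + (-61)**2 = 38 + 3721 = 3759)
1455/J + 39523/t(-169, -43) = 1455/3759 + 39523/(-43 - 169) = 1455*(1/3759) + 39523/(-212) = 485/1253 + 39523*(-1/212) = 485/1253 - 39523/212 = -49419499/265636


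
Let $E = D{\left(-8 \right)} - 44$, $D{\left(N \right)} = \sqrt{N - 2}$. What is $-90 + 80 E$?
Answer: $-3610 + 80 i \sqrt{10} \approx -3610.0 + 252.98 i$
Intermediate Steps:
$D{\left(N \right)} = \sqrt{-2 + N}$
$E = -44 + i \sqrt{10}$ ($E = \sqrt{-2 - 8} - 44 = \sqrt{-10} - 44 = i \sqrt{10} - 44 = -44 + i \sqrt{10} \approx -44.0 + 3.1623 i$)
$-90 + 80 E = -90 + 80 \left(-44 + i \sqrt{10}\right) = -90 - \left(3520 - 80 i \sqrt{10}\right) = -3610 + 80 i \sqrt{10}$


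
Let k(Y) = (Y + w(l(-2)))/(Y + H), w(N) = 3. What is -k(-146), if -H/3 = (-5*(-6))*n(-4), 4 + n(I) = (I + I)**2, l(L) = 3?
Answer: -143/5546 ≈ -0.025784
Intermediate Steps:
n(I) = -4 + 4*I**2 (n(I) = -4 + (I + I)**2 = -4 + (2*I)**2 = -4 + 4*I**2)
H = -5400 (H = -3*(-5*(-6))*(-4 + 4*(-4)**2) = -90*(-4 + 4*16) = -90*(-4 + 64) = -90*60 = -3*1800 = -5400)
k(Y) = (3 + Y)/(-5400 + Y) (k(Y) = (Y + 3)/(Y - 5400) = (3 + Y)/(-5400 + Y))
-k(-146) = -(3 - 146)/(-5400 - 146) = -(-143)/(-5546) = -(-1)*(-143)/5546 = -1*143/5546 = -143/5546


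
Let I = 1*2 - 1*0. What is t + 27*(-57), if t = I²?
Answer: -1535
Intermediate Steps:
I = 2 (I = 2 + 0 = 2)
t = 4 (t = 2² = 4)
t + 27*(-57) = 4 + 27*(-57) = 4 - 1539 = -1535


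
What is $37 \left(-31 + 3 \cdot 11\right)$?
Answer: $74$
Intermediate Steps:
$37 \left(-31 + 3 \cdot 11\right) = 37 \left(-31 + 33\right) = 37 \cdot 2 = 74$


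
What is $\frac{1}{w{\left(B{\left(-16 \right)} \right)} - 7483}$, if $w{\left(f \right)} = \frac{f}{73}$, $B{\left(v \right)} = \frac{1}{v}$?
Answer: $- \frac{1168}{8740145} \approx -0.00013364$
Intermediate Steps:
$w{\left(f \right)} = \frac{f}{73}$ ($w{\left(f \right)} = f \frac{1}{73} = \frac{f}{73}$)
$\frac{1}{w{\left(B{\left(-16 \right)} \right)} - 7483} = \frac{1}{\frac{1}{73 \left(-16\right)} - 7483} = \frac{1}{\frac{1}{73} \left(- \frac{1}{16}\right) - 7483} = \frac{1}{- \frac{1}{1168} - 7483} = \frac{1}{- \frac{8740145}{1168}} = - \frac{1168}{8740145}$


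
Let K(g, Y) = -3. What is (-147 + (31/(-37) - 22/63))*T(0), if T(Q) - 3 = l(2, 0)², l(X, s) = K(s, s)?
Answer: -1381696/777 ≈ -1778.2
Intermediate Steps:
l(X, s) = -3
T(Q) = 12 (T(Q) = 3 + (-3)² = 3 + 9 = 12)
(-147 + (31/(-37) - 22/63))*T(0) = (-147 + (31/(-37) - 22/63))*12 = (-147 + (31*(-1/37) - 22*1/63))*12 = (-147 + (-31/37 - 22/63))*12 = (-147 - 2767/2331)*12 = -345424/2331*12 = -1381696/777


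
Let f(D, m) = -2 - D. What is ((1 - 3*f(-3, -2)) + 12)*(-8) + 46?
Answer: -34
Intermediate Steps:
((1 - 3*f(-3, -2)) + 12)*(-8) + 46 = ((1 - 3*(-2 - 1*(-3))) + 12)*(-8) + 46 = ((1 - 3*(-2 + 3)) + 12)*(-8) + 46 = ((1 - 3*1) + 12)*(-8) + 46 = ((1 - 3) + 12)*(-8) + 46 = (-2 + 12)*(-8) + 46 = 10*(-8) + 46 = -80 + 46 = -34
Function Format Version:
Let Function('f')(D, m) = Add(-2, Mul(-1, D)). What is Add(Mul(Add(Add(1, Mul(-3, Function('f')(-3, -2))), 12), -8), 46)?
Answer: -34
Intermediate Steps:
Add(Mul(Add(Add(1, Mul(-3, Function('f')(-3, -2))), 12), -8), 46) = Add(Mul(Add(Add(1, Mul(-3, Add(-2, Mul(-1, -3)))), 12), -8), 46) = Add(Mul(Add(Add(1, Mul(-3, Add(-2, 3))), 12), -8), 46) = Add(Mul(Add(Add(1, Mul(-3, 1)), 12), -8), 46) = Add(Mul(Add(Add(1, -3), 12), -8), 46) = Add(Mul(Add(-2, 12), -8), 46) = Add(Mul(10, -8), 46) = Add(-80, 46) = -34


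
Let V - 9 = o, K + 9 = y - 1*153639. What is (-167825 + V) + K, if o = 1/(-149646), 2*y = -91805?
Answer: -27487463630/74823 ≈ -3.6737e+5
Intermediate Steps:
y = -91805/2 (y = (1/2)*(-91805) = -91805/2 ≈ -45903.)
K = -399101/2 (K = -9 + (-91805/2 - 1*153639) = -9 + (-91805/2 - 153639) = -9 - 399083/2 = -399101/2 ≈ -1.9955e+5)
o = -1/149646 ≈ -6.6824e-6
V = 1346813/149646 (V = 9 - 1/149646 = 1346813/149646 ≈ 9.0000)
(-167825 + V) + K = (-167825 + 1346813/149646) - 399101/2 = -25112993137/149646 - 399101/2 = -27487463630/74823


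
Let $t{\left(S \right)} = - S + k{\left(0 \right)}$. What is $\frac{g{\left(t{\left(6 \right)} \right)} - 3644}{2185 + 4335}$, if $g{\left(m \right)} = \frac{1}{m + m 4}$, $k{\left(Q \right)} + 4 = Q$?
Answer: $- \frac{182201}{326000} \approx -0.5589$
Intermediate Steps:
$k{\left(Q \right)} = -4 + Q$
$t{\left(S \right)} = -4 - S$ ($t{\left(S \right)} = - S + \left(-4 + 0\right) = - S - 4 = -4 - S$)
$g{\left(m \right)} = \frac{1}{5 m}$ ($g{\left(m \right)} = \frac{1}{m + 4 m} = \frac{1}{5 m}$)
$\frac{g{\left(t{\left(6 \right)} \right)} - 3644}{2185 + 4335} = \frac{\frac{1}{5 \left(-4 - 6\right)} - 3644}{2185 + 4335} = \frac{\frac{1}{5 \left(-4 - 6\right)} - 3644}{6520} = \left(\frac{1}{5 \left(-10\right)} - 3644\right) \frac{1}{6520} = \left(\frac{1}{5} \left(- \frac{1}{10}\right) - 3644\right) \frac{1}{6520} = \left(- \frac{1}{50} - 3644\right) \frac{1}{6520} = \left(- \frac{182201}{50}\right) \frac{1}{6520} = - \frac{182201}{326000}$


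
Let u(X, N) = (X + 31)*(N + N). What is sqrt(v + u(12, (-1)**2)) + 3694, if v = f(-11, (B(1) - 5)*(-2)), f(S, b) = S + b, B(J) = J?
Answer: 3694 + sqrt(83) ≈ 3703.1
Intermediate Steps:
u(X, N) = 2*N*(31 + X) (u(X, N) = (31 + X)*(2*N) = 2*N*(31 + X))
v = -3 (v = -11 + (1 - 5)*(-2) = -11 - 4*(-2) = -11 + 8 = -3)
sqrt(v + u(12, (-1)**2)) + 3694 = sqrt(-3 + 2*(-1)**2*(31 + 12)) + 3694 = sqrt(-3 + 2*1*43) + 3694 = sqrt(-3 + 86) + 3694 = sqrt(83) + 3694 = 3694 + sqrt(83)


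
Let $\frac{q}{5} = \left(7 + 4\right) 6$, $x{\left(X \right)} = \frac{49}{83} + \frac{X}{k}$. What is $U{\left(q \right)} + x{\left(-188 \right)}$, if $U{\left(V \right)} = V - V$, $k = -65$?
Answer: $\frac{18789}{5395} \approx 3.4827$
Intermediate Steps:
$x{\left(X \right)} = \frac{49}{83} - \frac{X}{65}$ ($x{\left(X \right)} = \frac{49}{83} + \frac{X}{-65} = 49 \cdot \frac{1}{83} + X \left(- \frac{1}{65}\right) = \frac{49}{83} - \frac{X}{65}$)
$q = 330$ ($q = 5 \left(7 + 4\right) 6 = 5 \cdot 11 \cdot 6 = 5 \cdot 66 = 330$)
$U{\left(V \right)} = 0$
$U{\left(q \right)} + x{\left(-188 \right)} = 0 + \left(\frac{49}{83} - - \frac{188}{65}\right) = 0 + \left(\frac{49}{83} + \frac{188}{65}\right) = 0 + \frac{18789}{5395} = \frac{18789}{5395}$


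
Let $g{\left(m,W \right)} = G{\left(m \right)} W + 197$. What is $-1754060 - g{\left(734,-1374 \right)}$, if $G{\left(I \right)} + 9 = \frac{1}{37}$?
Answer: $- \frac{65363677}{37} \approx -1.7666 \cdot 10^{6}$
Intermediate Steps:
$G{\left(I \right)} = - \frac{332}{37}$ ($G{\left(I \right)} = -9 + \frac{1}{37} = - \frac{332}{37}$)
$g{\left(m,W \right)} = 197 - \frac{332 W}{37}$ ($g{\left(m,W \right)} = - \frac{332 W}{37} + 197 = 197 - \frac{332 W}{37}$)
$-1754060 - g{\left(734,-1374 \right)} = -1754060 - \left(197 - - \frac{456168}{37}\right) = -1754060 - \left(197 + \frac{456168}{37}\right) = -1754060 - \frac{463457}{37} = - \frac{65363677}{37}$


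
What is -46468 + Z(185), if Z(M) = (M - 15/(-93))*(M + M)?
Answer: 683292/31 ≈ 22042.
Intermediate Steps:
Z(M) = 2*M*(5/31 + M) (Z(M) = (M - 15*(-1/93))*(2*M) = (M + 5/31)*(2*M) = (5/31 + M)*(2*M) = 2*M*(5/31 + M))
-46468 + Z(185) = -46468 + (2/31)*185*(5 + 31*185) = -46468 + (2/31)*185*(5 + 5735) = -46468 + (2/31)*185*5740 = -46468 + 2123800/31 = 683292/31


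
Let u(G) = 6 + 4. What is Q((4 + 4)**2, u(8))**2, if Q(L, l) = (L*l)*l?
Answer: 40960000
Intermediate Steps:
u(G) = 10
Q(L, l) = L*l**2
Q((4 + 4)**2, u(8))**2 = ((4 + 4)**2*10**2)**2 = (8**2*100)**2 = (64*100)**2 = 6400**2 = 40960000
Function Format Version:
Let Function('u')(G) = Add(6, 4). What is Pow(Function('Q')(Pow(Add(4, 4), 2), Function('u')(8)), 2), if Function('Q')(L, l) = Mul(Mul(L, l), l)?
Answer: 40960000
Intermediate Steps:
Function('u')(G) = 10
Function('Q')(L, l) = Mul(L, Pow(l, 2))
Pow(Function('Q')(Pow(Add(4, 4), 2), Function('u')(8)), 2) = Pow(Mul(Pow(Add(4, 4), 2), Pow(10, 2)), 2) = Pow(Mul(Pow(8, 2), 100), 2) = Pow(Mul(64, 100), 2) = Pow(6400, 2) = 40960000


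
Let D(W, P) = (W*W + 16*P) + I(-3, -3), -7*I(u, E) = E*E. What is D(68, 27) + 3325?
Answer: 58658/7 ≈ 8379.7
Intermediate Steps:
I(u, E) = -E²/7 (I(u, E) = -E*E/7 = -E²/7)
D(W, P) = -9/7 + W² + 16*P (D(W, P) = (W*W + 16*P) - ⅐*(-3)² = (W² + 16*P) - ⅐*9 = (W² + 16*P) - 9/7 = -9/7 + W² + 16*P)
D(68, 27) + 3325 = (-9/7 + 68² + 16*27) + 3325 = (-9/7 + 4624 + 432) + 3325 = 35383/7 + 3325 = 58658/7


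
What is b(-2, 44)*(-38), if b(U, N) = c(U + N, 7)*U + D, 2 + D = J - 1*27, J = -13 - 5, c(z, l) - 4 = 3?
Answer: 2318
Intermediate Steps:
c(z, l) = 7 (c(z, l) = 4 + 3 = 7)
J = -18
D = -47 (D = -2 + (-18 - 1*27) = -2 + (-18 - 27) = -2 - 45 = -47)
b(U, N) = -47 + 7*U (b(U, N) = 7*U - 47 = -47 + 7*U)
b(-2, 44)*(-38) = (-47 + 7*(-2))*(-38) = (-47 - 14)*(-38) = -61*(-38) = 2318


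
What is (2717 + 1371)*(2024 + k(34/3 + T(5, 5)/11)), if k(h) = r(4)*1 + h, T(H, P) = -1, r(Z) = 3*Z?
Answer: 276181192/33 ≈ 8.3691e+6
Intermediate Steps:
k(h) = 12 + h (k(h) = (3*4)*1 + h = 12*1 + h = 12 + h)
(2717 + 1371)*(2024 + k(34/3 + T(5, 5)/11)) = (2717 + 1371)*(2024 + (12 + (34/3 - 1/11))) = 4088*(2024 + (12 + (34*(⅓) - 1*1/11))) = 4088*(2024 + (12 + (34/3 - 1/11))) = 4088*(2024 + (12 + 371/33)) = 4088*(2024 + 767/33) = 4088*(67559/33) = 276181192/33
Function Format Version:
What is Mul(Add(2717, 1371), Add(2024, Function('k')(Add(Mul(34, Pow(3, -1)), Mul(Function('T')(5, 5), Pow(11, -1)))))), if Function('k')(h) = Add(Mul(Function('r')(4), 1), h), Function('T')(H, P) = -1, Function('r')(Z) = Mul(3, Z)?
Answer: Rational(276181192, 33) ≈ 8.3691e+6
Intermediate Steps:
Function('k')(h) = Add(12, h) (Function('k')(h) = Add(Mul(Mul(3, 4), 1), h) = Add(Mul(12, 1), h) = Add(12, h))
Mul(Add(2717, 1371), Add(2024, Function('k')(Add(Mul(34, Pow(3, -1)), Mul(Function('T')(5, 5), Pow(11, -1)))))) = Mul(Add(2717, 1371), Add(2024, Add(12, Add(Mul(34, Pow(3, -1)), Mul(-1, Pow(11, -1)))))) = Mul(4088, Add(2024, Add(12, Add(Mul(34, Rational(1, 3)), Mul(-1, Rational(1, 11)))))) = Mul(4088, Add(2024, Add(12, Add(Rational(34, 3), Rational(-1, 11))))) = Mul(4088, Add(2024, Add(12, Rational(371, 33)))) = Mul(4088, Add(2024, Rational(767, 33))) = Mul(4088, Rational(67559, 33)) = Rational(276181192, 33)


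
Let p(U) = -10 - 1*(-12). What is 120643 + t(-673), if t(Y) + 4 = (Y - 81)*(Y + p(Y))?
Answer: 626573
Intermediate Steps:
p(U) = 2 (p(U) = -10 + 12 = 2)
t(Y) = -4 + (-81 + Y)*(2 + Y) (t(Y) = -4 + (Y - 81)*(Y + 2) = -4 + (-81 + Y)*(2 + Y))
120643 + t(-673) = 120643 + (-166 + (-673)² - 79*(-673)) = 120643 + (-166 + 452929 + 53167) = 120643 + 505930 = 626573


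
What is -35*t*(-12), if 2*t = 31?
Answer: 6510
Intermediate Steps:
t = 31/2 (t = (½)*31 = 31/2 ≈ 15.500)
-35*t*(-12) = -35*31/2*(-12) = -1085/2*(-12) = 6510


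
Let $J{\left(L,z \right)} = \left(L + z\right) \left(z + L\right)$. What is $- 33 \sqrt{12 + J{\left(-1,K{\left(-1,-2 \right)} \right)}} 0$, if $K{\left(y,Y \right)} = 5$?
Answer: $0$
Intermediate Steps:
$J{\left(L,z \right)} = \left(L + z\right)^{2}$ ($J{\left(L,z \right)} = \left(L + z\right) \left(L + z\right) = \left(L + z\right)^{2}$)
$- 33 \sqrt{12 + J{\left(-1,K{\left(-1,-2 \right)} \right)}} 0 = - 33 \sqrt{12 + \left(-1 + 5\right)^{2}} \cdot 0 = - 33 \sqrt{12 + 4^{2}} \cdot 0 = - 33 \sqrt{12 + 16} \cdot 0 = - 33 \sqrt{28} \cdot 0 = - 33 \cdot 2 \sqrt{7} \cdot 0 = - 66 \sqrt{7} \cdot 0 = 0$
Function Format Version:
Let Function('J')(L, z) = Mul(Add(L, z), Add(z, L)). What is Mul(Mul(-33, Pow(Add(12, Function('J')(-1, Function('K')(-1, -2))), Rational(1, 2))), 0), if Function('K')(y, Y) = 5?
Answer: 0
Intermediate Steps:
Function('J')(L, z) = Pow(Add(L, z), 2) (Function('J')(L, z) = Mul(Add(L, z), Add(L, z)) = Pow(Add(L, z), 2))
Mul(Mul(-33, Pow(Add(12, Function('J')(-1, Function('K')(-1, -2))), Rational(1, 2))), 0) = Mul(Mul(-33, Pow(Add(12, Pow(Add(-1, 5), 2)), Rational(1, 2))), 0) = Mul(Mul(-33, Pow(Add(12, Pow(4, 2)), Rational(1, 2))), 0) = Mul(Mul(-33, Pow(Add(12, 16), Rational(1, 2))), 0) = Mul(Mul(-33, Pow(28, Rational(1, 2))), 0) = Mul(Mul(-33, Mul(2, Pow(7, Rational(1, 2)))), 0) = Mul(Mul(-66, Pow(7, Rational(1, 2))), 0) = 0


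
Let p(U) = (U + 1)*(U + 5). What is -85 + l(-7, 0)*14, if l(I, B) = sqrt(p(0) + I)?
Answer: -85 + 14*I*sqrt(2) ≈ -85.0 + 19.799*I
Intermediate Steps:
p(U) = (1 + U)*(5 + U)
l(I, B) = sqrt(5 + I) (l(I, B) = sqrt((5 + 0**2 + 6*0) + I) = sqrt((5 + 0 + 0) + I) = sqrt(5 + I))
-85 + l(-7, 0)*14 = -85 + sqrt(5 - 7)*14 = -85 + sqrt(-2)*14 = -85 + (I*sqrt(2))*14 = -85 + 14*I*sqrt(2)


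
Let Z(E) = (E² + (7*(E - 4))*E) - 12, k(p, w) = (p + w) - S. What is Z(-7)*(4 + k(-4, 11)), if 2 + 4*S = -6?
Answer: 7488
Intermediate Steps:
S = -2 (S = -½ + (¼)*(-6) = -½ - 3/2 = -2)
k(p, w) = 2 + p + w (k(p, w) = (p + w) - 1*(-2) = (p + w) + 2 = 2 + p + w)
Z(E) = -12 + E² + E*(-28 + 7*E) (Z(E) = (E² + (7*(-4 + E))*E) - 12 = (E² + (-28 + 7*E)*E) - 12 = (E² + E*(-28 + 7*E)) - 12 = -12 + E² + E*(-28 + 7*E))
Z(-7)*(4 + k(-4, 11)) = (-12 - 28*(-7) + 8*(-7)²)*(4 + (2 - 4 + 11)) = (-12 + 196 + 8*49)*(4 + 9) = (-12 + 196 + 392)*13 = 576*13 = 7488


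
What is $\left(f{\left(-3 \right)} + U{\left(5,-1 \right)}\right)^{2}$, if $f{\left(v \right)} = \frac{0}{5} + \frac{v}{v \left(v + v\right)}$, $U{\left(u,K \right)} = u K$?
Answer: $\frac{961}{36} \approx 26.694$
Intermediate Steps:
$U{\left(u,K \right)} = K u$
$f{\left(v \right)} = \frac{1}{2 v}$ ($f{\left(v \right)} = 0 \cdot \frac{1}{5} + \frac{v}{v 2 v} = 0 + \frac{v}{2 v^{2}} = 0 + v \frac{1}{2 v^{2}} = 0 + \frac{1}{2 v} = \frac{1}{2 v}$)
$\left(f{\left(-3 \right)} + U{\left(5,-1 \right)}\right)^{2} = \left(\frac{1}{2 \left(-3\right)} - 5\right)^{2} = \left(\frac{1}{2} \left(- \frac{1}{3}\right) - 5\right)^{2} = \left(- \frac{1}{6} - 5\right)^{2} = \left(- \frac{31}{6}\right)^{2} = \frac{961}{36}$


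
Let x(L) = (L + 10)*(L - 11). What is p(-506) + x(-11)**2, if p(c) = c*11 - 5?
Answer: -5087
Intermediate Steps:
p(c) = -5 + 11*c (p(c) = 11*c - 5 = -5 + 11*c)
x(L) = (-11 + L)*(10 + L) (x(L) = (10 + L)*(-11 + L) = (-11 + L)*(10 + L))
p(-506) + x(-11)**2 = (-5 + 11*(-506)) + (-110 + (-11)**2 - 1*(-11))**2 = (-5 - 5566) + (-110 + 121 + 11)**2 = -5571 + 22**2 = -5571 + 484 = -5087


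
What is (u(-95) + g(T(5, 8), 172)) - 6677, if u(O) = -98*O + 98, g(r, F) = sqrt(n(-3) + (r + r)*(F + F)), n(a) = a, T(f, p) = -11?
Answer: 2731 + I*sqrt(7571) ≈ 2731.0 + 87.011*I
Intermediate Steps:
g(r, F) = sqrt(-3 + 4*F*r) (g(r, F) = sqrt(-3 + (r + r)*(F + F)) = sqrt(-3 + (2*r)*(2*F)) = sqrt(-3 + 4*F*r))
u(O) = 98 - 98*O
(u(-95) + g(T(5, 8), 172)) - 6677 = ((98 - 98*(-95)) + sqrt(-3 + 4*172*(-11))) - 6677 = ((98 + 9310) + sqrt(-3 - 7568)) - 6677 = (9408 + sqrt(-7571)) - 6677 = (9408 + I*sqrt(7571)) - 6677 = 2731 + I*sqrt(7571)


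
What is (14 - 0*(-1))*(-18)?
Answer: -252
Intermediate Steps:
(14 - 0*(-1))*(-18) = (14 - 4*0)*(-18) = (14 + 0)*(-18) = 14*(-18) = -252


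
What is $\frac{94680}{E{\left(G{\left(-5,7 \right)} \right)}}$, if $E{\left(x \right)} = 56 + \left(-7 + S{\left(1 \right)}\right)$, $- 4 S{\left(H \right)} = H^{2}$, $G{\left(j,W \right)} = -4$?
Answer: $\frac{25248}{13} \approx 1942.2$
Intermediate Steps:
$S{\left(H \right)} = - \frac{H^{2}}{4}$
$E{\left(x \right)} = \frac{195}{4}$ ($E{\left(x \right)} = 56 - \left(7 + \frac{1^{2}}{4}\right) = 56 - \frac{29}{4} = \frac{195}{4}$)
$\frac{94680}{E{\left(G{\left(-5,7 \right)} \right)}} = \frac{94680}{\frac{195}{4}} = 94680 \cdot \frac{4}{195} = \frac{25248}{13}$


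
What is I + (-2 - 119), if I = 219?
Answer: 98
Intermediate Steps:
I + (-2 - 119) = 219 + (-2 - 119) = 219 - 121 = 98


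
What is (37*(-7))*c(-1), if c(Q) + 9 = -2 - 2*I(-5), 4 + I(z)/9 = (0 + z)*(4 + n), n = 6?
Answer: -248899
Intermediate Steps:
I(z) = -36 + 90*z (I(z) = -36 + 9*((0 + z)*(4 + 6)) = -36 + 9*(z*10) = -36 + 9*(10*z) = -36 + 90*z)
c(Q) = 961 (c(Q) = -9 + (-2 - 2*(-36 + 90*(-5))) = -9 + (-2 - 2*(-36 - 450)) = -9 + (-2 - 2*(-486)) = -9 + (-2 + 972) = -9 + 970 = 961)
(37*(-7))*c(-1) = (37*(-7))*961 = -259*961 = -248899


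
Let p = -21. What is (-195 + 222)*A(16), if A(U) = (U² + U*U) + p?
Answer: 13257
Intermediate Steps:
A(U) = -21 + 2*U² (A(U) = (U² + U*U) - 21 = (U² + U²) - 21 = 2*U² - 21 = -21 + 2*U²)
(-195 + 222)*A(16) = (-195 + 222)*(-21 + 2*16²) = 27*(-21 + 2*256) = 27*(-21 + 512) = 27*491 = 13257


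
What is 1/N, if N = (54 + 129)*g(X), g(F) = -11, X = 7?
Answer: -1/2013 ≈ -0.00049677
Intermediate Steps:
N = -2013 (N = (54 + 129)*(-11) = 183*(-11) = -2013)
1/N = 1/(-2013) = -1/2013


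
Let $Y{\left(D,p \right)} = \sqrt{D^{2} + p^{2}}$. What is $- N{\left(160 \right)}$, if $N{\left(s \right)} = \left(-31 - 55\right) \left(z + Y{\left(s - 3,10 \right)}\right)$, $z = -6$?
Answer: $-516 + 86 \sqrt{24749} \approx 13013.0$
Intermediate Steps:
$N{\left(s \right)} = 516 - 86 \sqrt{100 + \left(-3 + s\right)^{2}}$ ($N{\left(s \right)} = \left(-31 - 55\right) \left(-6 + \sqrt{\left(s - 3\right)^{2} + 10^{2}}\right) = - 86 \left(-6 + \sqrt{\left(-3 + s\right)^{2} + 100}\right) = - 86 \left(-6 + \sqrt{100 + \left(-3 + s\right)^{2}}\right) = 516 - 86 \sqrt{100 + \left(-3 + s\right)^{2}}$)
$- N{\left(160 \right)} = - (516 - 86 \sqrt{100 + \left(-3 + 160\right)^{2}}) = - (516 - 86 \sqrt{100 + 157^{2}}) = - (516 - 86 \sqrt{100 + 24649}) = - (516 - 86 \sqrt{24749}) = -516 + 86 \sqrt{24749}$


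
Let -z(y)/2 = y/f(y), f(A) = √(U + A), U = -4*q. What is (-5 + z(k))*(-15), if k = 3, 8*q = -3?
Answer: 75 + 30*√2 ≈ 117.43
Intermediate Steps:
q = -3/8 (q = (⅛)*(-3) = -3/8 ≈ -0.37500)
U = 3/2 (U = -4*(-3/8) = 3/2 ≈ 1.5000)
f(A) = √(3/2 + A)
z(y) = -4*y/√(6 + 4*y) (z(y) = -2*y/(√(6 + 4*y)/2) = -2*y*2/√(6 + 4*y) = -4*y/√(6 + 4*y))
(-5 + z(k))*(-15) = (-5 - 2*3*√2/√(3 + 2*3))*(-15) = (-5 - 2*3*√2/√(3 + 6))*(-15) = (-5 - 2*3*√2/√9)*(-15) = (-5 - 2*3*√2*⅓)*(-15) = (-5 - 2*√2)*(-15) = 75 + 30*√2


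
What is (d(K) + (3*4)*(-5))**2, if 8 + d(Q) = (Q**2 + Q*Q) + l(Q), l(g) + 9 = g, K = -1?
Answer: 5776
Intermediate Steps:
l(g) = -9 + g
d(Q) = -17 + Q + 2*Q**2 (d(Q) = -8 + ((Q**2 + Q*Q) + (-9 + Q)) = -8 + ((Q**2 + Q**2) + (-9 + Q)) = -8 + (2*Q**2 + (-9 + Q)) = -8 + (-9 + Q + 2*Q**2) = -17 + Q + 2*Q**2)
(d(K) + (3*4)*(-5))**2 = ((-17 - 1 + 2*(-1)**2) + (3*4)*(-5))**2 = ((-17 - 1 + 2*1) + 12*(-5))**2 = ((-17 - 1 + 2) - 60)**2 = (-16 - 60)**2 = (-76)**2 = 5776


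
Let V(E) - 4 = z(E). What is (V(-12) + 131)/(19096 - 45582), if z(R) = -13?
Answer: -61/13243 ≈ -0.0046062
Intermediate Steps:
V(E) = -9 (V(E) = 4 - 13 = -9)
(V(-12) + 131)/(19096 - 45582) = (-9 + 131)/(19096 - 45582) = 122/(-26486) = 122*(-1/26486) = -61/13243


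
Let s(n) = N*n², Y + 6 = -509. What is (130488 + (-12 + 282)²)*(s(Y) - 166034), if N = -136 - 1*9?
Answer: -7855588756692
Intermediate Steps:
Y = -515 (Y = -6 - 509 = -515)
N = -145 (N = -136 - 9 = -145)
s(n) = -145*n²
(130488 + (-12 + 282)²)*(s(Y) - 166034) = (130488 + (-12 + 282)²)*(-145*(-515)² - 166034) = (130488 + 270²)*(-145*265225 - 166034) = (130488 + 72900)*(-38457625 - 166034) = 203388*(-38623659) = -7855588756692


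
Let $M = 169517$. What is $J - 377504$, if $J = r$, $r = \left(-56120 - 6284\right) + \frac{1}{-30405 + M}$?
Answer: $- \frac{61196481695}{139112} \approx -4.3991 \cdot 10^{5}$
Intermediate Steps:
$r = - \frac{8681145247}{139112}$ ($r = \left(-56120 - 6284\right) + \frac{1}{-30405 + 169517} = -62404 + \frac{1}{139112} = - \frac{8681145247}{139112} \approx -62404.0$)
$J = - \frac{8681145247}{139112} \approx -62404.0$
$J - 377504 = - \frac{8681145247}{139112} - 377504 = - \frac{61196481695}{139112}$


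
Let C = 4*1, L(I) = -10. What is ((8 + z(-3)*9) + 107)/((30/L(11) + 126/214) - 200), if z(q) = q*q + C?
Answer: -12412/10829 ≈ -1.1462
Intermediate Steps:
C = 4
z(q) = 4 + q² (z(q) = q*q + 4 = q² + 4 = 4 + q²)
((8 + z(-3)*9) + 107)/((30/L(11) + 126/214) - 200) = ((8 + (4 + (-3)²)*9) + 107)/((30/(-10) + 126/214) - 200) = ((8 + (4 + 9)*9) + 107)/((30*(-⅒) + 126*(1/214)) - 200) = ((8 + 13*9) + 107)/((-3 + 63/107) - 200) = ((8 + 117) + 107)/(-258/107 - 200) = (125 + 107)/(-21658/107) = 232*(-107/21658) = -12412/10829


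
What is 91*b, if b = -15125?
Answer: -1376375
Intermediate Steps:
91*b = 91*(-15125) = -1376375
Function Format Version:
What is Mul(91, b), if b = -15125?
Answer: -1376375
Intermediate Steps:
Mul(91, b) = Mul(91, -15125) = -1376375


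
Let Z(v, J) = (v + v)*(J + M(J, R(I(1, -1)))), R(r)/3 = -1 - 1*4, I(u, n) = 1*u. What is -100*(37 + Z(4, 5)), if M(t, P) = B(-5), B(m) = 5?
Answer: -11700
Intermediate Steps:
I(u, n) = u
R(r) = -15 (R(r) = 3*(-1 - 1*4) = 3*(-1 - 4) = 3*(-5) = -15)
M(t, P) = 5
Z(v, J) = 2*v*(5 + J) (Z(v, J) = (v + v)*(J + 5) = (2*v)*(5 + J) = 2*v*(5 + J))
-100*(37 + Z(4, 5)) = -100*(37 + 2*4*(5 + 5)) = -100*(37 + 2*4*10) = -100*(37 + 80) = -100*117 = -11700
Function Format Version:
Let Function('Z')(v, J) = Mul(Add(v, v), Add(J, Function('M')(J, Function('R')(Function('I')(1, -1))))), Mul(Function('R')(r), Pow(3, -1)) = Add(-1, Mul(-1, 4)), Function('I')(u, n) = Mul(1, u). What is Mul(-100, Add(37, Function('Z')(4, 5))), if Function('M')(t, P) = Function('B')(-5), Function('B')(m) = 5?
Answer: -11700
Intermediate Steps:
Function('I')(u, n) = u
Function('R')(r) = -15 (Function('R')(r) = Mul(3, Add(-1, Mul(-1, 4))) = Mul(3, Add(-1, -4)) = Mul(3, -5) = -15)
Function('M')(t, P) = 5
Function('Z')(v, J) = Mul(2, v, Add(5, J)) (Function('Z')(v, J) = Mul(Add(v, v), Add(J, 5)) = Mul(Mul(2, v), Add(5, J)) = Mul(2, v, Add(5, J)))
Mul(-100, Add(37, Function('Z')(4, 5))) = Mul(-100, Add(37, Mul(2, 4, Add(5, 5)))) = Mul(-100, Add(37, Mul(2, 4, 10))) = Mul(-100, Add(37, 80)) = Mul(-100, 117) = -11700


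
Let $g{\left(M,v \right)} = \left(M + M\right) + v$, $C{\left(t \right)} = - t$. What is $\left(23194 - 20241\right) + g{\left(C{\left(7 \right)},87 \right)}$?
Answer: $3026$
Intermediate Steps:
$g{\left(M,v \right)} = v + 2 M$ ($g{\left(M,v \right)} = 2 M + v = v + 2 M$)
$\left(23194 - 20241\right) + g{\left(C{\left(7 \right)},87 \right)} = \left(23194 - 20241\right) + \left(87 + 2 \left(\left(-1\right) 7\right)\right) = \left(23194 - 20241\right) + \left(87 + 2 \left(-7\right)\right) = 2953 + \left(87 - 14\right) = 2953 + 73 = 3026$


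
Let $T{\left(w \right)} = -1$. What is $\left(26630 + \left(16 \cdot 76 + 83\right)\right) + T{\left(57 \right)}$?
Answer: $27928$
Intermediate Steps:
$\left(26630 + \left(16 \cdot 76 + 83\right)\right) + T{\left(57 \right)} = \left(26630 + \left(16 \cdot 76 + 83\right)\right) - 1 = \left(26630 + \left(1216 + 83\right)\right) - 1 = \left(26630 + 1299\right) - 1 = 27929 - 1 = 27928$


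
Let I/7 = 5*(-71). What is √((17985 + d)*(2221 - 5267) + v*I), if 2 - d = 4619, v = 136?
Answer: 2*I*√10264222 ≈ 6407.6*I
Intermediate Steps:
d = -4617 (d = 2 - 1*4619 = 2 - 4619 = -4617)
I = -2485 (I = 7*(5*(-71)) = 7*(-355) = -2485)
√((17985 + d)*(2221 - 5267) + v*I) = √((17985 - 4617)*(2221 - 5267) + 136*(-2485)) = √(13368*(-3046) - 337960) = √(-40718928 - 337960) = √(-41056888) = 2*I*√10264222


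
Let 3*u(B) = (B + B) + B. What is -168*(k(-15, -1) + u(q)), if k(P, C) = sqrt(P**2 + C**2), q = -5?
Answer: 840 - 168*sqrt(226) ≈ -1685.6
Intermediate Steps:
u(B) = B (u(B) = ((B + B) + B)/3 = (2*B + B)/3 = (3*B)/3 = B)
k(P, C) = sqrt(C**2 + P**2)
-168*(k(-15, -1) + u(q)) = -168*(sqrt((-1)**2 + (-15)**2) - 5) = -168*(sqrt(1 + 225) - 5) = -168*(sqrt(226) - 5) = -168*(-5 + sqrt(226)) = 840 - 168*sqrt(226)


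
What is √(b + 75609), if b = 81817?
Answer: √157426 ≈ 396.77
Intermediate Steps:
√(b + 75609) = √(81817 + 75609) = √157426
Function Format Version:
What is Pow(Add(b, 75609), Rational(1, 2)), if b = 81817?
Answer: Pow(157426, Rational(1, 2)) ≈ 396.77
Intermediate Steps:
Pow(Add(b, 75609), Rational(1, 2)) = Pow(Add(81817, 75609), Rational(1, 2)) = Pow(157426, Rational(1, 2))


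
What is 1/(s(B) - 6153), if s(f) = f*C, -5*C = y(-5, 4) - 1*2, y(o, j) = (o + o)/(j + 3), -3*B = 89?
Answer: -35/216067 ≈ -0.00016199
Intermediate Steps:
B = -89/3 (B = -⅓*89 = -89/3 ≈ -29.667)
y(o, j) = 2*o/(3 + j) (y(o, j) = (2*o)/(3 + j) = 2*o/(3 + j))
C = 24/35 (C = -(2*(-5)/(3 + 4) - 1*2)/5 = -(2*(-5)/7 - 2)/5 = -(2*(-5)*(⅐) - 2)/5 = -(-10/7 - 2)/5 = -⅕*(-24/7) = 24/35 ≈ 0.68571)
s(f) = 24*f/35 (s(f) = f*(24/35) = 24*f/35)
1/(s(B) - 6153) = 1/((24/35)*(-89/3) - 6153) = 1/(-712/35 - 6153) = 1/(-216067/35) = -35/216067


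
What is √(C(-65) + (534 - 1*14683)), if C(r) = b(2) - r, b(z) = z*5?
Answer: I*√14074 ≈ 118.63*I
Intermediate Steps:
b(z) = 5*z
C(r) = 10 - r (C(r) = 5*2 - r = 10 - r)
√(C(-65) + (534 - 1*14683)) = √((10 - 1*(-65)) + (534 - 1*14683)) = √((10 + 65) + (534 - 14683)) = √(75 - 14149) = √(-14074) = I*√14074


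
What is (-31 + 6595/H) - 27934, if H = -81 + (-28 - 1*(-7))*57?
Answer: -35745865/1278 ≈ -27970.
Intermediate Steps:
H = -1278 (H = -81 + (-28 + 7)*57 = -81 - 21*57 = -81 - 1197 = -1278)
(-31 + 6595/H) - 27934 = (-31 + 6595/(-1278)) - 27934 = (-31 + 6595*(-1/1278)) - 27934 = (-31 - 6595/1278) - 27934 = -46213/1278 - 27934 = -35745865/1278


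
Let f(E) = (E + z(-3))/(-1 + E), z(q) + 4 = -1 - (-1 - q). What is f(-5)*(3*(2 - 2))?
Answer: 0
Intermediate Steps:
z(q) = -4 + q (z(q) = -4 + (-1 - (-1 - q)) = -4 + (-1 + (1 + q)) = -4 + q)
f(E) = (-7 + E)/(-1 + E) (f(E) = (E + (-4 - 3))/(-1 + E) = (E - 7)/(-1 + E) = (-7 + E)/(-1 + E))
f(-5)*(3*(2 - 2)) = ((-7 - 5)/(-1 - 5))*(3*(2 - 2)) = (-12/(-6))*(3*0) = -⅙*(-12)*0 = 2*0 = 0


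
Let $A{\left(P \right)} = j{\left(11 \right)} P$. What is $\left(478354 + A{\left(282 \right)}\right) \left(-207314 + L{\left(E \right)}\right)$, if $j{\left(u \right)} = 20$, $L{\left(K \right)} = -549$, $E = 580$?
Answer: $-100604444822$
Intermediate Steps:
$A{\left(P \right)} = 20 P$
$\left(478354 + A{\left(282 \right)}\right) \left(-207314 + L{\left(E \right)}\right) = \left(478354 + 20 \cdot 282\right) \left(-207314 - 549\right) = \left(478354 + 5640\right) \left(-207863\right) = 483994 \left(-207863\right) = -100604444822$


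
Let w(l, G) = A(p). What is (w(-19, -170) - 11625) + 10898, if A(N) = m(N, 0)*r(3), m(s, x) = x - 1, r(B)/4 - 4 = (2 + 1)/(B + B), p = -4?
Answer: -745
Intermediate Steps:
r(B) = 16 + 6/B (r(B) = 16 + 4*((2 + 1)/(B + B)) = 16 + 4*(3/((2*B))) = 16 + 4*(3*(1/(2*B))) = 16 + 4*(3/(2*B)) = 16 + 6/B)
m(s, x) = -1 + x
A(N) = -18 (A(N) = (-1 + 0)*(16 + 6/3) = -(16 + 6*(1/3)) = -(16 + 2) = -1*18 = -18)
w(l, G) = -18
(w(-19, -170) - 11625) + 10898 = (-18 - 11625) + 10898 = -11643 + 10898 = -745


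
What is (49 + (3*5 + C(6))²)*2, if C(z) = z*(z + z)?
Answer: 15236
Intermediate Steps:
C(z) = 2*z² (C(z) = z*(2*z) = 2*z²)
(49 + (3*5 + C(6))²)*2 = (49 + (3*5 + 2*6²)²)*2 = (49 + (15 + 2*36)²)*2 = (49 + (15 + 72)²)*2 = (49 + 87²)*2 = (49 + 7569)*2 = 7618*2 = 15236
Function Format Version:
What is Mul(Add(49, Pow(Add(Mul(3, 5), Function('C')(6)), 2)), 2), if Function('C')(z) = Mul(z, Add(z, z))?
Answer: 15236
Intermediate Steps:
Function('C')(z) = Mul(2, Pow(z, 2)) (Function('C')(z) = Mul(z, Mul(2, z)) = Mul(2, Pow(z, 2)))
Mul(Add(49, Pow(Add(Mul(3, 5), Function('C')(6)), 2)), 2) = Mul(Add(49, Pow(Add(Mul(3, 5), Mul(2, Pow(6, 2))), 2)), 2) = Mul(Add(49, Pow(Add(15, Mul(2, 36)), 2)), 2) = Mul(Add(49, Pow(Add(15, 72), 2)), 2) = Mul(Add(49, Pow(87, 2)), 2) = Mul(Add(49, 7569), 2) = Mul(7618, 2) = 15236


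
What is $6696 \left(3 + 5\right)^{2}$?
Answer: $428544$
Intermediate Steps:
$6696 \left(3 + 5\right)^{2} = 6696 \cdot 8^{2} = 6696 \cdot 64 = 428544$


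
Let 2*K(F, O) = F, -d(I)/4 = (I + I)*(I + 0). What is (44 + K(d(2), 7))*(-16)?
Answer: -448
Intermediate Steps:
d(I) = -8*I² (d(I) = -4*(I + I)*(I + 0) = -4*2*I*I = -8*I²)
K(F, O) = F/2
(44 + K(d(2), 7))*(-16) = (44 + (-8*2²)/2)*(-16) = (44 + (-8*4)/2)*(-16) = (44 + (½)*(-32))*(-16) = (44 - 16)*(-16) = 28*(-16) = -448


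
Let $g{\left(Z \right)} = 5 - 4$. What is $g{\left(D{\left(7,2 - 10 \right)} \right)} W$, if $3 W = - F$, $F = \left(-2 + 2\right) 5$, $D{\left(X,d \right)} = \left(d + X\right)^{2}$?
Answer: $0$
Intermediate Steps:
$D{\left(X,d \right)} = \left(X + d\right)^{2}$
$F = 0$ ($F = 0 \cdot 5 = 0$)
$g{\left(Z \right)} = 1$ ($g{\left(Z \right)} = 5 - 4 = 1$)
$W = 0$ ($W = \frac{\left(-1\right) 0}{3} = \frac{1}{3} \cdot 0 = 0$)
$g{\left(D{\left(7,2 - 10 \right)} \right)} W = 1 \cdot 0 = 0$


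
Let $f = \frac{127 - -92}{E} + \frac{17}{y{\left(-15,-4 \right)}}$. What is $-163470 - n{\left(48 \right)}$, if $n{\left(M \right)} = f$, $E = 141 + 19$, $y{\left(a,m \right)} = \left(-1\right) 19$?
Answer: $- \frac{496950241}{3040} \approx -1.6347 \cdot 10^{5}$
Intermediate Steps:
$y{\left(a,m \right)} = -19$
$E = 160$
$f = \frac{1441}{3040}$ ($f = \frac{127 - -92}{160} + \frac{17}{-19} = \left(127 + 92\right) \frac{1}{160} + 17 \left(- \frac{1}{19}\right) = 219 \cdot \frac{1}{160} - \frac{17}{19} = \frac{219}{160} - \frac{17}{19} = \frac{1441}{3040} \approx 0.47401$)
$n{\left(M \right)} = \frac{1441}{3040}$
$-163470 - n{\left(48 \right)} = -163470 - \frac{1441}{3040} = - \frac{496950241}{3040}$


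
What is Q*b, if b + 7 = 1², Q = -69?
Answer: 414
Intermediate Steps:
b = -6 (b = -7 + 1² = -7 + 1 = -6)
Q*b = -69*(-6) = 414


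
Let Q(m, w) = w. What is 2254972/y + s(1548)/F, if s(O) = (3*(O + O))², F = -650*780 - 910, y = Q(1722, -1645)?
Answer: -25744639028/16710239 ≈ -1540.7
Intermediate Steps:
y = -1645
F = -507910 (F = -507000 - 910 = -507910)
s(O) = 36*O² (s(O) = (3*(2*O))² = (6*O)² = 36*O²)
2254972/y + s(1548)/F = 2254972/(-1645) + (36*1548²)/(-507910) = 2254972*(-1/1645) + (36*2396304)*(-1/507910) = -2254972/1645 + 86266944*(-1/507910) = -2254972/1645 - 43133472/253955 = -25744639028/16710239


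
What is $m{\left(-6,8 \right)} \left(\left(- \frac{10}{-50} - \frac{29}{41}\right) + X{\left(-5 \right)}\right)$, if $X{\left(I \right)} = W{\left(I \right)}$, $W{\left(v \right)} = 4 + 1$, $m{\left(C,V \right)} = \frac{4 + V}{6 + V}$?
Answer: $\frac{5526}{1435} \approx 3.8509$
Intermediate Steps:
$m{\left(C,V \right)} = \frac{4 + V}{6 + V}$
$W{\left(v \right)} = 5$
$X{\left(I \right)} = 5$
$m{\left(-6,8 \right)} \left(\left(- \frac{10}{-50} - \frac{29}{41}\right) + X{\left(-5 \right)}\right) = \frac{4 + 8}{6 + 8} \left(\left(- \frac{10}{-50} - \frac{29}{41}\right) + 5\right) = \frac{1}{14} \cdot 12 \left(\left(\left(-10\right) \left(- \frac{1}{50}\right) - \frac{29}{41}\right) + 5\right) = \frac{1}{14} \cdot 12 \left(\left(\frac{1}{5} - \frac{29}{41}\right) + 5\right) = \frac{6 \left(- \frac{104}{205} + 5\right)}{7} = \frac{6}{7} \cdot \frac{921}{205} = \frac{5526}{1435}$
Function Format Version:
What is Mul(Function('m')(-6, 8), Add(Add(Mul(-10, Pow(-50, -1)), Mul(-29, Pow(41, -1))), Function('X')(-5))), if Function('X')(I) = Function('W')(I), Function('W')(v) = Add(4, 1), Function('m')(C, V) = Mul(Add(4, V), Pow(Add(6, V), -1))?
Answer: Rational(5526, 1435) ≈ 3.8509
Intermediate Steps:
Function('m')(C, V) = Mul(Pow(Add(6, V), -1), Add(4, V))
Function('W')(v) = 5
Function('X')(I) = 5
Mul(Function('m')(-6, 8), Add(Add(Mul(-10, Pow(-50, -1)), Mul(-29, Pow(41, -1))), Function('X')(-5))) = Mul(Mul(Pow(Add(6, 8), -1), Add(4, 8)), Add(Add(Mul(-10, Pow(-50, -1)), Mul(-29, Pow(41, -1))), 5)) = Mul(Mul(Pow(14, -1), 12), Add(Add(Mul(-10, Rational(-1, 50)), Mul(-29, Rational(1, 41))), 5)) = Mul(Mul(Rational(1, 14), 12), Add(Add(Rational(1, 5), Rational(-29, 41)), 5)) = Mul(Rational(6, 7), Add(Rational(-104, 205), 5)) = Mul(Rational(6, 7), Rational(921, 205)) = Rational(5526, 1435)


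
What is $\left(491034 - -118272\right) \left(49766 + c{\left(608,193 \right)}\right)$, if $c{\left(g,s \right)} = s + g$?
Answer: $30810776502$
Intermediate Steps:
$c{\left(g,s \right)} = g + s$
$\left(491034 - -118272\right) \left(49766 + c{\left(608,193 \right)}\right) = \left(491034 - -118272\right) \left(49766 + \left(608 + 193\right)\right) = \left(491034 + 118272\right) \left(49766 + 801\right) = 609306 \cdot 50567 = 30810776502$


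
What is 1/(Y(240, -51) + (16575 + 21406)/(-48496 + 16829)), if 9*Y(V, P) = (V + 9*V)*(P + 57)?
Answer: 31667/50629219 ≈ 0.00062547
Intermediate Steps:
Y(V, P) = 10*V*(57 + P)/9 (Y(V, P) = ((V + 9*V)*(P + 57))/9 = ((10*V)*(57 + P))/9 = (10*V*(57 + P))/9 = 10*V*(57 + P)/9)
1/(Y(240, -51) + (16575 + 21406)/(-48496 + 16829)) = 1/((10/9)*240*(57 - 51) + (16575 + 21406)/(-48496 + 16829)) = 1/((10/9)*240*6 + 37981/(-31667)) = 1/(1600 + 37981*(-1/31667)) = 1/(1600 - 37981/31667) = 1/(50629219/31667) = 31667/50629219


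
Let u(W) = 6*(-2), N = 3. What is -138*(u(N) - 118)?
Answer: 17940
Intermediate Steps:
u(W) = -12
-138*(u(N) - 118) = -138*(-12 - 118) = -138*(-130) = 17940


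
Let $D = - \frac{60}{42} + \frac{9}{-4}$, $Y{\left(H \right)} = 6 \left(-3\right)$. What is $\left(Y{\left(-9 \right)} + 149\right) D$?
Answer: $- \frac{13493}{28} \approx -481.89$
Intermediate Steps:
$Y{\left(H \right)} = -18$
$D = - \frac{103}{28}$ ($D = \left(-60\right) \frac{1}{42} + 9 \left(- \frac{1}{4}\right) = - \frac{10}{7} - \frac{9}{4} = - \frac{103}{28} \approx -3.6786$)
$\left(Y{\left(-9 \right)} + 149\right) D = \left(-18 + 149\right) \left(- \frac{103}{28}\right) = 131 \left(- \frac{103}{28}\right) = - \frac{13493}{28}$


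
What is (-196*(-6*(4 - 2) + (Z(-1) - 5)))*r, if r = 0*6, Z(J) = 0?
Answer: 0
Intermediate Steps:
r = 0
(-196*(-6*(4 - 2) + (Z(-1) - 5)))*r = -196*(-6*(4 - 2) + (0 - 5))*0 = -196*(-6*2 - 5)*0 = -196*(-12 - 5)*0 = -196*(-17)*0 = 3332*0 = 0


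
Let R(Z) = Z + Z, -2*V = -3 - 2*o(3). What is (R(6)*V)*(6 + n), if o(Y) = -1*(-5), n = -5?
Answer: 78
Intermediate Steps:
o(Y) = 5
V = 13/2 (V = -(-3 - 2*5)/2 = -(-3 - 10)/2 = -½*(-13) = 13/2 ≈ 6.5000)
R(Z) = 2*Z
(R(6)*V)*(6 + n) = ((2*6)*(13/2))*(6 - 5) = (12*(13/2))*1 = 78*1 = 78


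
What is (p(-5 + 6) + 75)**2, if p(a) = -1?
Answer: 5476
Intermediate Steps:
(p(-5 + 6) + 75)**2 = (-1 + 75)**2 = 74**2 = 5476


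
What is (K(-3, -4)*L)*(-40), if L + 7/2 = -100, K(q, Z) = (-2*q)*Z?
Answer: -99360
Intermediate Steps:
K(q, Z) = -2*Z*q
L = -207/2 (L = -7/2 - 100 = -207/2 ≈ -103.50)
(K(-3, -4)*L)*(-40) = (-2*(-4)*(-3)*(-207/2))*(-40) = -24*(-207/2)*(-40) = 2484*(-40) = -99360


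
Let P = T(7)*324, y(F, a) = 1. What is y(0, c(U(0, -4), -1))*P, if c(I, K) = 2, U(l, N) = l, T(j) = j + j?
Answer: 4536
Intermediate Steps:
T(j) = 2*j
P = 4536 (P = (2*7)*324 = 14*324 = 4536)
y(0, c(U(0, -4), -1))*P = 1*4536 = 4536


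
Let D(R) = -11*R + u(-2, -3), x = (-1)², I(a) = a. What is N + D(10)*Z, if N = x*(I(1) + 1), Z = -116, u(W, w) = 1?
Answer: 12646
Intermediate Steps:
x = 1
D(R) = 1 - 11*R (D(R) = -11*R + 1 = 1 - 11*R)
N = 2 (N = 1*(1 + 1) = 1*2 = 2)
N + D(10)*Z = 2 + (1 - 11*10)*(-116) = 2 + (1 - 110)*(-116) = 2 - 109*(-116) = 2 + 12644 = 12646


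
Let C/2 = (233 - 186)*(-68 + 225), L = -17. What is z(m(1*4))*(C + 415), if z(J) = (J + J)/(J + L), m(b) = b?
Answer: -121384/13 ≈ -9337.2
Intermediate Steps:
C = 14758 (C = 2*((233 - 186)*(-68 + 225)) = 2*(47*157) = 2*7379 = 14758)
z(J) = 2*J/(-17 + J) (z(J) = (J + J)/(J - 17) = (2*J)/(-17 + J) = 2*J/(-17 + J))
z(m(1*4))*(C + 415) = (2*(1*4)/(-17 + 1*4))*(14758 + 415) = (2*4/(-17 + 4))*15173 = (2*4/(-13))*15173 = (2*4*(-1/13))*15173 = -8/13*15173 = -121384/13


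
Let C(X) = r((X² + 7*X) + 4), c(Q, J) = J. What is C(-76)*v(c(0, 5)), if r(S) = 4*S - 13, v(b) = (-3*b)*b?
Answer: -1573425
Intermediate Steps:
v(b) = -3*b²
r(S) = -13 + 4*S
C(X) = 3 + 4*X² + 28*X (C(X) = -13 + 4*((X² + 7*X) + 4) = -13 + 4*(4 + X² + 7*X) = -13 + (16 + 4*X² + 28*X) = 3 + 4*X² + 28*X)
C(-76)*v(c(0, 5)) = (3 + 4*(-76)² + 28*(-76))*(-3*5²) = (3 + 4*5776 - 2128)*(-3*25) = (3 + 23104 - 2128)*(-75) = 20979*(-75) = -1573425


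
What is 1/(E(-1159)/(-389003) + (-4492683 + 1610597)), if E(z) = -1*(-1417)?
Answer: -389003/1121140101675 ≈ -3.4697e-7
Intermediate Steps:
E(z) = 1417
1/(E(-1159)/(-389003) + (-4492683 + 1610597)) = 1/(1417/(-389003) + (-4492683 + 1610597)) = 1/(1417*(-1/389003) - 2882086) = 1/(-1417/389003 - 2882086) = 1/(-1121140101675/389003) = -389003/1121140101675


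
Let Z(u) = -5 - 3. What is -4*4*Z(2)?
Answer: 128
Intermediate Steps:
Z(u) = -8
-4*4*Z(2) = -4*4*(-8) = -16*(-8) = -1*(-128) = 128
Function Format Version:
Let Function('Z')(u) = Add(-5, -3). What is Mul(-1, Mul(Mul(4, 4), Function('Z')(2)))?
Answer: 128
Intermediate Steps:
Function('Z')(u) = -8
Mul(-1, Mul(Mul(4, 4), Function('Z')(2))) = Mul(-1, Mul(Mul(4, 4), -8)) = Mul(-1, Mul(16, -8)) = Mul(-1, -128) = 128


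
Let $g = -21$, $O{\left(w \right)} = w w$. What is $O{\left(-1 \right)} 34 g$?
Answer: $-714$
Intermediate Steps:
$O{\left(w \right)} = w^{2}$
$O{\left(-1 \right)} 34 g = \left(-1\right)^{2} \cdot 34 \left(-21\right) = 1 \cdot 34 \left(-21\right) = 34 \left(-21\right) = -714$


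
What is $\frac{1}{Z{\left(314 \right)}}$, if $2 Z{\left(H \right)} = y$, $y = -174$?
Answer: $- \frac{1}{87} \approx -0.011494$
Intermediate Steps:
$Z{\left(H \right)} = -87$ ($Z{\left(H \right)} = \frac{1}{2} \left(-174\right) = -87$)
$\frac{1}{Z{\left(314 \right)}} = \frac{1}{-87} = - \frac{1}{87}$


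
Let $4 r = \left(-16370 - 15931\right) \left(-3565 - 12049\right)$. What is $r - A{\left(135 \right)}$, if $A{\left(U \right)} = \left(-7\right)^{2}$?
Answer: $\frac{252173809}{2} \approx 1.2609 \cdot 10^{8}$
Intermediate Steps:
$A{\left(U \right)} = 49$
$r = \frac{252173907}{2}$ ($r = \frac{\left(-16370 - 15931\right) \left(-3565 - 12049\right)}{4} = \frac{\left(-32301\right) \left(-15614\right)}{4} = \frac{1}{4} \cdot 504347814 = \frac{252173907}{2} \approx 1.2609 \cdot 10^{8}$)
$r - A{\left(135 \right)} = \frac{252173907}{2} - 49 = \frac{252173809}{2}$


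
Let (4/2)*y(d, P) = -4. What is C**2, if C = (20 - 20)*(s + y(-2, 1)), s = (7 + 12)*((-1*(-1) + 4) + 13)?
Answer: 0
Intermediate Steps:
y(d, P) = -2 (y(d, P) = (1/2)*(-4) = -2)
s = 342 (s = 19*((1 + 4) + 13) = 19*(5 + 13) = 19*18 = 342)
C = 0 (C = (20 - 20)*(342 - 2) = 0*340 = 0)
C**2 = 0**2 = 0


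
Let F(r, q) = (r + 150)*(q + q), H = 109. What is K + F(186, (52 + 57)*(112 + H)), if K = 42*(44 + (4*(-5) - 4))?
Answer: 16188648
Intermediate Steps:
F(r, q) = 2*q*(150 + r) (F(r, q) = (150 + r)*(2*q) = 2*q*(150 + r))
K = 840 (K = 42*(44 + (-20 - 4)) = 42*(44 - 24) = 42*20 = 840)
K + F(186, (52 + 57)*(112 + H)) = 840 + 2*((52 + 57)*(112 + 109))*(150 + 186) = 840 + 2*(109*221)*336 = 840 + 2*24089*336 = 840 + 16187808 = 16188648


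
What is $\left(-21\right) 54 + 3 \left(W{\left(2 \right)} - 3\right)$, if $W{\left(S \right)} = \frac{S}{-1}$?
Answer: $-1149$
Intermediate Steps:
$W{\left(S \right)} = - S$ ($W{\left(S \right)} = S \left(-1\right) = - S$)
$\left(-21\right) 54 + 3 \left(W{\left(2 \right)} - 3\right) = \left(-21\right) 54 + 3 \left(\left(-1\right) 2 - 3\right) = -1134 + 3 \left(-2 - 3\right) = -1134 + 3 \left(-5\right) = -1134 - 15 = -1149$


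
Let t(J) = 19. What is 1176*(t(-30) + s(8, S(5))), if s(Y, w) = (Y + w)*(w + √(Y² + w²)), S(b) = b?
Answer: 98784 + 15288*√89 ≈ 2.4301e+5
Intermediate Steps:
1176*(t(-30) + s(8, S(5))) = 1176*(19 + (5² + 8*5 + 8*√(8² + 5²) + 5*√(8² + 5²))) = 1176*(19 + (25 + 40 + 8*√(64 + 25) + 5*√(64 + 25))) = 1176*(19 + (25 + 40 + 8*√89 + 5*√89)) = 1176*(19 + (65 + 13*√89)) = 1176*(84 + 13*√89) = 98784 + 15288*√89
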